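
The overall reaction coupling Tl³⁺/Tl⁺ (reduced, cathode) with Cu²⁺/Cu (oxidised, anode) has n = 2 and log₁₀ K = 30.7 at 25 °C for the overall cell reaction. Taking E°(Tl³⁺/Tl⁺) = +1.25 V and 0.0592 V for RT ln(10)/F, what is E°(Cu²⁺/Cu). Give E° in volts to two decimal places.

E°cell = (0.0592/n)·log K = (0.0592/2)(30.7) = +0.909 V.
Since Tl³⁺/Tl⁺ is the cathode and Cu²⁺/Cu the anode, E°cell = E°(Tl³⁺/Tl⁺) − E°(Cu²⁺/Cu).
So E°(Cu²⁺/Cu) = E°(Tl³⁺/Tl⁺) − E°cell = (+1.25) − (+0.909) = +0.34 V.

+0.34 V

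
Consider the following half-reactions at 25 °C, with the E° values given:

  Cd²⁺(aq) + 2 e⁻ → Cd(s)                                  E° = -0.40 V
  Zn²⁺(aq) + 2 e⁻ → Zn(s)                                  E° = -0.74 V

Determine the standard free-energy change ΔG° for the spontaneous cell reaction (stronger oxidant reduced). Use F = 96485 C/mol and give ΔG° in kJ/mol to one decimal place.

Cd²⁺/Cd (E° = -0.40 V) is the cathode; Zn²⁺/Zn (E° = -0.74 V) is the anode, so E°cell = +0.34 V.
Balancing electrons gives n = 2 (lcm of 2 and 2).
ΔG° = −nFE° = −(2)(96485)(+0.34) = -65,610 J = -65.6 kJ/mol.

-65.6 kJ/mol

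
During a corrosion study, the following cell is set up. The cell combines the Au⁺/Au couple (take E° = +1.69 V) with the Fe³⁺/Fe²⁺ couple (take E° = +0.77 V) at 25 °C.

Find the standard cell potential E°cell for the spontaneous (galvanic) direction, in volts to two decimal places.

+0.92 V

The Au⁺/Au couple has the higher reduction potential, so it is the cathode; Fe³⁺/Fe²⁺ is oxidised at the anode.
E°cell = E°(cathode) − E°(anode) = (+1.69) − (+0.77) = +0.92 V.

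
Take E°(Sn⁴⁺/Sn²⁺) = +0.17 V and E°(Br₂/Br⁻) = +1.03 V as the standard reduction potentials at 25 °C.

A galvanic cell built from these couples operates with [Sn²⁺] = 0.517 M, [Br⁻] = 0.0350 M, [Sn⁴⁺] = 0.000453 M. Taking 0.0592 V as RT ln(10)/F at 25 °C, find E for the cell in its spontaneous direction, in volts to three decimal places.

+1.037 V

Br₂/Br⁻ is the cathode (higher E°), Sn⁴⁺/Sn²⁺ the anode: E°cell = +1.03 − (+0.17) = +0.86 V, n = 2.
Overall: Br₂(l) + Sn²⁺(aq) → 2 Br⁻(aq) + Sn⁴⁺(aq)
Q = [Br⁻]^2·[Sn⁴⁺] / ([Sn²⁺]); log Q = -5.969.
E = E° − (0.0592/n) log Q = +0.86 − (0.0592/2)(-5.969) = +1.037 V.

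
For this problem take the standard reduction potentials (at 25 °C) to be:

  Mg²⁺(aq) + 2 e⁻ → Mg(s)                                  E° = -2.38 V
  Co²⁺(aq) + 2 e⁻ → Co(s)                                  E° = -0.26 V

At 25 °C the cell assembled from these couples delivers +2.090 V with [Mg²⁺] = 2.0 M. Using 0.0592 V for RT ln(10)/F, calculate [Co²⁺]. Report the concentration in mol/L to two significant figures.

Co²⁺/Co is the cathode, Mg²⁺/Mg the anode: E°cell = +2.12 V, n = 2.
Overall reaction: Co²⁺(aq) + Mg(s) → Co(s) + Mg²⁺(aq); Q = [Mg²⁺]^1/[Co²⁺]^1.
From E = E° − (0.0592/n) log Q: log Q = (E° − E)·n/0.0592 = (+2.12 − (+2.090))·2/0.0592 = 1.0135.
So 1·log[Co²⁺] = 1·log(2) − log Q = 0.3010 − (1.0135) = -0.7125; [Co²⁺] = 10^(-0.7125) ≈ 0.19 M.

0.19 M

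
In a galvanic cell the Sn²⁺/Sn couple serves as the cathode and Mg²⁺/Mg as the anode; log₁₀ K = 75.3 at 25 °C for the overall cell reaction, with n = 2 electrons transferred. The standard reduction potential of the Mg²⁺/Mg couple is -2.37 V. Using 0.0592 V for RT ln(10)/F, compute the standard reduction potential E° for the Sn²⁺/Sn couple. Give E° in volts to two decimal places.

E°cell = (0.0592/n)·log K = (0.0592/2)(75.3) = +2.229 V.
Since Sn²⁺/Sn is the cathode and Mg²⁺/Mg the anode, E°cell = E°(Sn²⁺/Sn) − E°(Mg²⁺/Mg).
So E°(Sn²⁺/Sn) = E°cell + E°(Mg²⁺/Mg) = +2.229 + (-2.37) = -0.14 V.

-0.14 V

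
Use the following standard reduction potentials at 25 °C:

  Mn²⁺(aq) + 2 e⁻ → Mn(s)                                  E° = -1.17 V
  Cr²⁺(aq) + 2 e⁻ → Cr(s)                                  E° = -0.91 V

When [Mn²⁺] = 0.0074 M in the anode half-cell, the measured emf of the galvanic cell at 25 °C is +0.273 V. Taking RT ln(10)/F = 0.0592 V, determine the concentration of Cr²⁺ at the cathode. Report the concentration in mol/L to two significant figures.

Cr²⁺/Cr is the cathode, Mn²⁺/Mn the anode: E°cell = +0.26 V, n = 2.
Overall reaction: Cr²⁺(aq) + Mn(s) → Cr(s) + Mn²⁺(aq); Q = [Mn²⁺]^1/[Cr²⁺]^1.
From E = E° − (0.0592/n) log Q: log Q = (E° − E)·n/0.0592 = (+0.26 − (+0.273))·2/0.0592 = -0.4392.
So 1·log[Cr²⁺] = 1·log(0.0074) − log Q = -2.1308 − (-0.4392) = -1.6916; [Cr²⁺] = 10^(-1.6916) ≈ 0.020 M.

0.020 M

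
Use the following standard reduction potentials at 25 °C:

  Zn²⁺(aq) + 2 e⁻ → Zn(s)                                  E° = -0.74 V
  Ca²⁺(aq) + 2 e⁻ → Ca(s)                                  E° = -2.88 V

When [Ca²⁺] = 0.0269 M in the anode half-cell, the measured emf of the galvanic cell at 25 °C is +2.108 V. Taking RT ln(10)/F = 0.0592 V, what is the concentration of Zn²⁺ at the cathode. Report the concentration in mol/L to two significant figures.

0.0022 M

Zn²⁺/Zn is the cathode, Ca²⁺/Ca the anode: E°cell = +2.14 V, n = 2.
Overall reaction: Zn²⁺(aq) + Ca(s) → Zn(s) + Ca²⁺(aq); Q = [Ca²⁺]^1/[Zn²⁺]^1.
From E = E° − (0.0592/n) log Q: log Q = (E° − E)·n/0.0592 = (+2.14 − (+2.108))·2/0.0592 = 1.0811.
So 1·log[Zn²⁺] = 1·log(0.0269) − log Q = -1.5702 − (1.0811) = -2.6513; [Zn²⁺] = 10^(-2.6513) ≈ 0.0022 M.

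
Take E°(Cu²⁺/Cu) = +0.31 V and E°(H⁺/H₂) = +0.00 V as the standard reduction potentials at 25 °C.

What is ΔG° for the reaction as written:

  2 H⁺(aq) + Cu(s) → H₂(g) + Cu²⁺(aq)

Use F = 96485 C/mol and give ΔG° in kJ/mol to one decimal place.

As written, H⁺/H₂ is reduced (cathode) and Cu²⁺/Cu is oxidised (anode), so E°cell = (+0.00) − (+0.31) = -0.31 V.
Balancing electrons gives n = 2.
ΔG° = −nFE° = −(2)(96485)(-0.31) = 59,821 J = +59.8 kJ/mol.

+59.8 kJ/mol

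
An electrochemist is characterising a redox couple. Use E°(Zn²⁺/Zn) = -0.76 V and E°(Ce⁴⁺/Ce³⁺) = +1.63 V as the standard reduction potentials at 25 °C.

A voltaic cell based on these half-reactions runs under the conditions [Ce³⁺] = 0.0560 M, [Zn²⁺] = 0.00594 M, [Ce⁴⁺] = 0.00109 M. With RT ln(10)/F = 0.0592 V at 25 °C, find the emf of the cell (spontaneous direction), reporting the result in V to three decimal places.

+2.355 V

Ce⁴⁺/Ce³⁺ is the cathode (higher E°), Zn²⁺/Zn the anode: E°cell = +1.63 − (-0.76) = +2.39 V, n = 2.
Overall: 2 Ce⁴⁺(aq) + Zn(s) → 2 Ce³⁺(aq) + Zn²⁺(aq)
Q = [Ce³⁺]^2·[Zn²⁺] / ([Ce⁴⁺]^2); log Q = 1.195.
E = E° − (0.0592/n) log Q = +2.39 − (0.0592/2)(1.195) = +2.355 V.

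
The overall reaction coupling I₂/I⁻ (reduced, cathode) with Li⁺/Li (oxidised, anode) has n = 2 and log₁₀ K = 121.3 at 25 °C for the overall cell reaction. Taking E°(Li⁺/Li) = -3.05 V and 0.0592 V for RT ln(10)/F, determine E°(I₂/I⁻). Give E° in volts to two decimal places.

+0.54 V

E°cell = (0.0592/n)·log K = (0.0592/2)(121.3) = +3.590 V.
Since I₂/I⁻ is the cathode and Li⁺/Li the anode, E°cell = E°(I₂/I⁻) − E°(Li⁺/Li).
So E°(I₂/I⁻) = E°cell + E°(Li⁺/Li) = +3.590 + (-3.05) = +0.54 V.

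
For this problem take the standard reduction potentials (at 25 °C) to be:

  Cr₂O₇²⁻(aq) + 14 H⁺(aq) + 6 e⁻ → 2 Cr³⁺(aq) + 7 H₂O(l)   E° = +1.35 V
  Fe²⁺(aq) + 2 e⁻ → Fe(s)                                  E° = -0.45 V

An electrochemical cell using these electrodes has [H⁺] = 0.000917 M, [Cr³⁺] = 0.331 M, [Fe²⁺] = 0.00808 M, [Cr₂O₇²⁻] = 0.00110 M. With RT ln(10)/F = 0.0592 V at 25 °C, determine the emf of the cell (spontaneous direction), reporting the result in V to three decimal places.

Cr₂O₇²⁻/Cr³⁺ is the cathode (higher E°), Fe²⁺/Fe the anode: E°cell = +1.35 − (-0.45) = +1.80 V, n = 6.
Overall: Cr₂O₇²⁻(aq) + 14 H⁺(aq) + 3 Fe(s) → 2 Cr³⁺(aq) + 7 H₂O(l) + 3 Fe²⁺(aq)
Q = [Cr³⁺]^2·[Fe²⁺]^3 / ([Cr₂O₇²⁻]·[H⁺]^14); log Q = 38.247.
E = E° − (0.0592/n) log Q = +1.80 − (0.0592/6)(38.247) = +1.423 V.

+1.423 V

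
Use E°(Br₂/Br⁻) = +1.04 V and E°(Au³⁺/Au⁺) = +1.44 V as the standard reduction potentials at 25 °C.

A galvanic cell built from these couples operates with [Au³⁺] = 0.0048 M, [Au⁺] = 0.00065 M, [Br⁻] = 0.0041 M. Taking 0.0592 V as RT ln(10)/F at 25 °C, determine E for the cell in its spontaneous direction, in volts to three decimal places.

+0.284 V

Au³⁺/Au⁺ is the cathode (higher E°), Br₂/Br⁻ the anode: E°cell = +1.44 − (+1.04) = +0.40 V, n = 2.
Overall: Au³⁺(aq) + 2 Br⁻(aq) → Au⁺(aq) + Br₂(l)
Q = [Au⁺] / ([Au³⁺]·[Br⁻]^2); log Q = 3.906.
E = E° − (0.0592/n) log Q = +0.40 − (0.0592/2)(3.906) = +0.284 V.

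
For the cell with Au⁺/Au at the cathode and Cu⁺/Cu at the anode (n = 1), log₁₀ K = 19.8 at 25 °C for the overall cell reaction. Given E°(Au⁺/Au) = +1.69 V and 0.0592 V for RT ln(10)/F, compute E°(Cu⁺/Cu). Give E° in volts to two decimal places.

+0.52 V

E°cell = (0.0592/n)·log K = (0.0592/1)(19.8) = +1.172 V.
Since Au⁺/Au is the cathode and Cu⁺/Cu the anode, E°cell = E°(Au⁺/Au) − E°(Cu⁺/Cu).
So E°(Cu⁺/Cu) = E°(Au⁺/Au) − E°cell = (+1.69) − (+1.172) = +0.52 V.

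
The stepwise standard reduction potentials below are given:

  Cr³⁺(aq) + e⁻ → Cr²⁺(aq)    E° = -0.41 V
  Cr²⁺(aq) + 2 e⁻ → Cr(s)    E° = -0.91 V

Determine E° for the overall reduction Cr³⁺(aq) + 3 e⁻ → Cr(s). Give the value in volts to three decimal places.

Since ΔG° = −nFE° is additive over sequential reductions, n₃E°₃ = n₁E°₁ + n₂E°₂.
E°₃ = (1×-0.41 + 2×-0.91) / 3 = (-2.230) / 3 = -0.743 V.

-0.743 V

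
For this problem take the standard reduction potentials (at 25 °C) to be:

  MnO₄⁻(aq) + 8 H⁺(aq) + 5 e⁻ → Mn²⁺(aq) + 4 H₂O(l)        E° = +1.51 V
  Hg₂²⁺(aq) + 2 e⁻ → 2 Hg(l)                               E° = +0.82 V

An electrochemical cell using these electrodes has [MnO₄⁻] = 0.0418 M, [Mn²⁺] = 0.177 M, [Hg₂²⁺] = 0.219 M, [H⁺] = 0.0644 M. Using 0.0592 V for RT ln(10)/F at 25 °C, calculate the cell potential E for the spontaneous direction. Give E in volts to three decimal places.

+0.589 V

MnO₄⁻/Mn²⁺ is the cathode (higher E°), Hg₂²⁺/Hg the anode: E°cell = +1.51 − (+0.82) = +0.69 V, n = 10.
Overall: 2 MnO₄⁻(aq) + 16 H⁺(aq) + 10 Hg(l) → 2 Mn²⁺(aq) + 8 H₂O(l) + 5 Hg₂²⁺(aq)
Q = [Mn²⁺]^2·[Hg₂²⁺]^5 / ([MnO₄⁻]^2·[H⁺]^16); log Q = 17.014.
E = E° − (0.0592/n) log Q = +0.69 − (0.0592/10)(17.014) = +0.589 V.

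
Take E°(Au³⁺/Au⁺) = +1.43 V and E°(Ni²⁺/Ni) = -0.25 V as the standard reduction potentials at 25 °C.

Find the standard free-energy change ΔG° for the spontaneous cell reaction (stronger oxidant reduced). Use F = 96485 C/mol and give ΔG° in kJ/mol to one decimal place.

Au³⁺/Au⁺ (E° = +1.43 V) is the cathode; Ni²⁺/Ni (E° = -0.25 V) is the anode, so E°cell = +1.68 V.
Balancing electrons gives n = 2 (lcm of 2 and 2).
ΔG° = −nFE° = −(2)(96485)(+1.68) = -324,190 J = -324.2 kJ/mol.

-324.2 kJ/mol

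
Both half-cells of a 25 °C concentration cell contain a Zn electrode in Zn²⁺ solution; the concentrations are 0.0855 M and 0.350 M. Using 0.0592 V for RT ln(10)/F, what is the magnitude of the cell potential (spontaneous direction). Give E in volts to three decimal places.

+0.018 V

For a concentration cell E°cell = 0. The 0.350 M side is the cathode (reduction is favoured where [Zn²⁺] is higher).
With n = 2, E = −(0.0592/2) log([Zn²⁺]ₐₙ/[Zn²⁺]꜀ₐₜ) = −(0.0592/2) log(0.0855/0.35) = −(0.0592/2)(-0.612) = +0.018 V.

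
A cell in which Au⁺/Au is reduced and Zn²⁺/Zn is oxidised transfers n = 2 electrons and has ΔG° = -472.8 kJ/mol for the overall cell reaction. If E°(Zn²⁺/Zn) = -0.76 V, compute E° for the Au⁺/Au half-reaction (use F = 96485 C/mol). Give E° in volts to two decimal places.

+1.69 V

E°cell = −ΔG°/(nF) = −(-472.8×10³)/((2)(96485)) = +2.450 V.
Since Au⁺/Au is the cathode and Zn²⁺/Zn the anode, E°cell = E°(Au⁺/Au) − E°(Zn²⁺/Zn).
So E°(Au⁺/Au) = E°cell + E°(Zn²⁺/Zn) = +2.450 + (-0.76) = +1.69 V.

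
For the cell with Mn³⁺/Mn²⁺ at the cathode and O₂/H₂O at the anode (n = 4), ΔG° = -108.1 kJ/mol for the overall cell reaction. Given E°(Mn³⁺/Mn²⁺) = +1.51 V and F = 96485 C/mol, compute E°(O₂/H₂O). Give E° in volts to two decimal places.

E°cell = −ΔG°/(nF) = −(-108.1×10³)/((4)(96485)) = +0.280 V.
Since Mn³⁺/Mn²⁺ is the cathode and O₂/H₂O the anode, E°cell = E°(Mn³⁺/Mn²⁺) − E°(O₂/H₂O).
So E°(O₂/H₂O) = E°(Mn³⁺/Mn²⁺) − E°cell = (+1.51) − (+0.280) = +1.23 V.

+1.23 V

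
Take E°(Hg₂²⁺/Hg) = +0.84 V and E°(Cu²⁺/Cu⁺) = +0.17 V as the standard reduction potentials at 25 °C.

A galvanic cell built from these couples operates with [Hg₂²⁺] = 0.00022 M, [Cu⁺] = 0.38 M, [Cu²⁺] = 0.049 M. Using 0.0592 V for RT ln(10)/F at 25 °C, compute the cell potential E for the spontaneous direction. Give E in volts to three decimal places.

+0.614 V

Hg₂²⁺/Hg is the cathode (higher E°), Cu²⁺/Cu⁺ the anode: E°cell = +0.84 − (+0.17) = +0.67 V, n = 2.
Overall: Hg₂²⁺(aq) + 2 Cu⁺(aq) → 2 Hg(l) + 2 Cu²⁺(aq)
Q = [Cu²⁺]^2 / ([Hg₂²⁺]·[Cu⁺]^2); log Q = 1.878.
E = E° − (0.0592/n) log Q = +0.67 − (0.0592/2)(1.878) = +0.614 V.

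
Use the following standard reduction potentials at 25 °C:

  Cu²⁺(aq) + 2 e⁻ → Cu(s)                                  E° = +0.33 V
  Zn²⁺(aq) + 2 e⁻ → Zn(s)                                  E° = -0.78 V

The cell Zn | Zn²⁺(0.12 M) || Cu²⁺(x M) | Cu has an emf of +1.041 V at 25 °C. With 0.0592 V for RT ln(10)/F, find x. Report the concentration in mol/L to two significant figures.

Cu²⁺/Cu is the cathode, Zn²⁺/Zn the anode: E°cell = +1.11 V, n = 2.
Overall reaction: Cu²⁺(aq) + Zn(s) → Cu(s) + Zn²⁺(aq); Q = [Zn²⁺]^1/[Cu²⁺]^1.
From E = E° − (0.0592/n) log Q: log Q = (E° − E)·n/0.0592 = (+1.11 − (+1.041))·2/0.0592 = 2.3311.
So 1·log[Cu²⁺] = 1·log(0.12) − log Q = -0.9208 − (2.3311) = -3.2519; [Cu²⁺] = 10^(-3.2519) ≈ 0.00056 M.

0.00056 M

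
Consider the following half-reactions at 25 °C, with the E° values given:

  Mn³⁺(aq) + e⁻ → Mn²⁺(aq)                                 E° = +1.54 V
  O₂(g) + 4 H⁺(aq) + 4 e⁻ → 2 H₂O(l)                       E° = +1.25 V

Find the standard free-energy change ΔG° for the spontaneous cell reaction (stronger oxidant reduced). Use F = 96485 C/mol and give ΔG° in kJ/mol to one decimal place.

-111.9 kJ/mol

Mn³⁺/Mn²⁺ (E° = +1.54 V) is the cathode; O₂/H₂O (E° = +1.25 V) is the anode, so E°cell = +0.29 V.
Balancing electrons gives n = 4 (lcm of 1 and 4).
ΔG° = −nFE° = −(4)(96485)(+0.29) = -111,923 J = -111.9 kJ/mol.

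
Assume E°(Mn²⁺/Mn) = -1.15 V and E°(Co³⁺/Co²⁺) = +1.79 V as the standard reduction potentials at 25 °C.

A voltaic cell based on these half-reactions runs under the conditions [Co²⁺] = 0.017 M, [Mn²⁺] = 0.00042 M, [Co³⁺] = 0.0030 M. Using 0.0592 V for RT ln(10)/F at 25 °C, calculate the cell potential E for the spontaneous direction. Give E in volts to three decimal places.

+2.995 V

Co³⁺/Co²⁺ is the cathode (higher E°), Mn²⁺/Mn the anode: E°cell = +1.79 − (-1.15) = +2.94 V, n = 2.
Overall: 2 Co³⁺(aq) + Mn(s) → 2 Co²⁺(aq) + Mn²⁺(aq)
Q = [Co²⁺]^2·[Mn²⁺] / ([Co³⁺]^2); log Q = -1.870.
E = E° − (0.0592/n) log Q = +2.94 − (0.0592/2)(-1.870) = +2.995 V.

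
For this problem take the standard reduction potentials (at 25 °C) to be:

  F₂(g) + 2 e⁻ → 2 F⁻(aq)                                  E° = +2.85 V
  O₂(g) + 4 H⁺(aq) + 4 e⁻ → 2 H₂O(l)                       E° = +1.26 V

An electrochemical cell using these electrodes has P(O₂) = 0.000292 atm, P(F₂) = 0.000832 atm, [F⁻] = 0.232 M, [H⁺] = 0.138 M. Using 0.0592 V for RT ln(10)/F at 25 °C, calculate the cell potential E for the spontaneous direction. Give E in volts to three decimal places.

+1.640 V

F₂/F⁻ is the cathode (higher E°), O₂/H₂O the anode: E°cell = +2.85 − (+1.26) = +1.59 V, n = 4.
Overall: 2 F₂(g) + 2 H₂O(l) → 4 F⁻(aq) + O₂(g) + 4 H⁺(aq)
Q = [F⁻]^4·P(O₂)·[H⁺]^4 / (P(F₂)^2); log Q = -3.353.
E = E° − (0.0592/n) log Q = +1.59 − (0.0592/4)(-3.353) = +1.640 V.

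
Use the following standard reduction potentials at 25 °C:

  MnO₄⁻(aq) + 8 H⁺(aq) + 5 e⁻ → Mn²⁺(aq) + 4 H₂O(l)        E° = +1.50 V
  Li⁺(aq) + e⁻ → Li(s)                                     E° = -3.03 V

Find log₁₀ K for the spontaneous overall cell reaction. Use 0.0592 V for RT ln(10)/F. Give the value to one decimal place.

382.6

Cathode: MnO₄⁻/Mn²⁺; anode: Li⁺/Li. E°cell = +4.53 V, n = 5.
log K = nE°cell / 0.0592 = (5)(+4.53) / 0.0592 = 382.6.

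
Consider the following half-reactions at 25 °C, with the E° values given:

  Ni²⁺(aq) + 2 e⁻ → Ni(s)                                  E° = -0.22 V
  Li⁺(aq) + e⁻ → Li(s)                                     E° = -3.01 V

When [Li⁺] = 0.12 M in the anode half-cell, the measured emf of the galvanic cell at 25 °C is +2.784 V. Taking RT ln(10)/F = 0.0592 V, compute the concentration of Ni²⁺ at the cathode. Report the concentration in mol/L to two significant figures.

Ni²⁺/Ni is the cathode, Li⁺/Li the anode: E°cell = +2.79 V, n = 2.
Overall reaction: Ni²⁺(aq) + 2 Li(s) → Ni(s) + 2 Li⁺(aq); Q = [Li⁺]^2/[Ni²⁺]^1.
From E = E° − (0.0592/n) log Q: log Q = (E° − E)·n/0.0592 = (+2.79 − (+2.784))·2/0.0592 = 0.2027.
So 1·log[Ni²⁺] = 2·log(0.12) − log Q = -1.8416 − (0.2027) = -2.0443; [Ni²⁺] = 10^(-2.0443) ≈ 0.0090 M.

0.0090 M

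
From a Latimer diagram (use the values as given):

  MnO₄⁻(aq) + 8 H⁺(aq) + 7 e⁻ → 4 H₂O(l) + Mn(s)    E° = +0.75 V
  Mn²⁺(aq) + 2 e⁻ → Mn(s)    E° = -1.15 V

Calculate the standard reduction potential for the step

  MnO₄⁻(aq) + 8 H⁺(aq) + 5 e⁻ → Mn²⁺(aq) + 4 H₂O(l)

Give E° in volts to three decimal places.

Sequential free energies add, so n₃E°₃ = n₁E°₁ + n₂E°₂.
With n₃ = 7, and the known step contributing 2×(-1.15) V, the unknown satisfies 5·E° = 7×(+0.75) − 2×(-1.15) = +7.550.
E° = +7.550 / 5 = +1.510 V.

+1.510 V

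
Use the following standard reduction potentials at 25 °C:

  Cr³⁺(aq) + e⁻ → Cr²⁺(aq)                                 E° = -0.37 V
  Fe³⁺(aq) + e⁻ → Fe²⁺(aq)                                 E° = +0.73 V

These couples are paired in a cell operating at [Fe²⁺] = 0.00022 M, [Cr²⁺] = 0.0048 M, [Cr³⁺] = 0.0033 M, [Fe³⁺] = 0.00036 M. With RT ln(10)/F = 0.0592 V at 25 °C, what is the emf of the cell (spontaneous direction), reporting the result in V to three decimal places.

+1.122 V

Fe³⁺/Fe²⁺ is the cathode (higher E°), Cr³⁺/Cr²⁺ the anode: E°cell = +0.73 − (-0.37) = +1.10 V, n = 1.
Overall: Fe³⁺(aq) + Cr²⁺(aq) → Fe²⁺(aq) + Cr³⁺(aq)
Q = [Fe²⁺]·[Cr³⁺] / ([Fe³⁺]·[Cr²⁺]); log Q = -0.377.
E = E° − (0.0592/n) log Q = +1.10 − (0.0592/1)(-0.377) = +1.122 V.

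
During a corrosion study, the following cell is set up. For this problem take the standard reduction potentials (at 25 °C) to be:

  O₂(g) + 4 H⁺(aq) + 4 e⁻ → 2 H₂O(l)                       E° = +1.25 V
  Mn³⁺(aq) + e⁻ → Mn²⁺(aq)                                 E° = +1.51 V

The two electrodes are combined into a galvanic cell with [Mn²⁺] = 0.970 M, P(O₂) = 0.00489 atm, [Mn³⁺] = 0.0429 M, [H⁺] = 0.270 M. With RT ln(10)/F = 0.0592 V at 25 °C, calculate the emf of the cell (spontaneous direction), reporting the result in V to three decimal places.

+0.248 V

Mn³⁺/Mn²⁺ is the cathode (higher E°), O₂/H₂O the anode: E°cell = +1.51 − (+1.25) = +0.26 V, n = 4.
Overall: 4 Mn³⁺(aq) + 2 H₂O(l) → 4 Mn²⁺(aq) + O₂(g) + 4 H⁺(aq)
Q = [Mn²⁺]^4·P(O₂)·[H⁺]^4 / ([Mn³⁺]^4); log Q = 0.832.
E = E° − (0.0592/n) log Q = +0.26 − (0.0592/4)(0.832) = +0.248 V.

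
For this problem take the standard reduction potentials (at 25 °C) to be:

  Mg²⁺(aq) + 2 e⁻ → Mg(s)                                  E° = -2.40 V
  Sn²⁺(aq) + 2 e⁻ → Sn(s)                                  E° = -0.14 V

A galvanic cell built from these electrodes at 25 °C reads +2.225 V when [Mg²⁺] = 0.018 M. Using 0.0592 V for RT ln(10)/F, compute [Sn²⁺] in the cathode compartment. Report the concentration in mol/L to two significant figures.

0.0012 M

Sn²⁺/Sn is the cathode, Mg²⁺/Mg the anode: E°cell = +2.26 V, n = 2.
Overall reaction: Sn²⁺(aq) + Mg(s) → Sn(s) + Mg²⁺(aq); Q = [Mg²⁺]^1/[Sn²⁺]^1.
From E = E° − (0.0592/n) log Q: log Q = (E° − E)·n/0.0592 = (+2.26 − (+2.225))·2/0.0592 = 1.1824.
So 1·log[Sn²⁺] = 1·log(0.018) − log Q = -1.7447 − (1.1824) = -2.9271; [Sn²⁺] = 10^(-2.9271) ≈ 0.0012 M.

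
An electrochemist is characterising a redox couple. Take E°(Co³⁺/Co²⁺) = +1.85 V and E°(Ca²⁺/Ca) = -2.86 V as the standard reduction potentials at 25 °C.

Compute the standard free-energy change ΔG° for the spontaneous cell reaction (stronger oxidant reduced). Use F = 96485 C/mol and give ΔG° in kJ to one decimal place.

Co³⁺/Co²⁺ (E° = +1.85 V) is the cathode; Ca²⁺/Ca (E° = -2.86 V) is the anode, so E°cell = +4.71 V.
Balancing electrons gives n = 2 (lcm of 1 and 2).
ΔG° = −nFE° = −(2)(96485)(+4.71) = -908,889 J = -908.9 kJ.

-908.9 kJ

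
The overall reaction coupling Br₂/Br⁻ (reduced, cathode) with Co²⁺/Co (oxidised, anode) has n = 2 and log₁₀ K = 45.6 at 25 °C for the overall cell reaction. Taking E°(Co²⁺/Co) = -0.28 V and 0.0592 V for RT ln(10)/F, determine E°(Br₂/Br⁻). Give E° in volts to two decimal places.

+1.07 V

E°cell = (0.0592/n)·log K = (0.0592/2)(45.6) = +1.350 V.
Since Br₂/Br⁻ is the cathode and Co²⁺/Co the anode, E°cell = E°(Br₂/Br⁻) − E°(Co²⁺/Co).
So E°(Br₂/Br⁻) = E°cell + E°(Co²⁺/Co) = +1.350 + (-0.28) = +1.07 V.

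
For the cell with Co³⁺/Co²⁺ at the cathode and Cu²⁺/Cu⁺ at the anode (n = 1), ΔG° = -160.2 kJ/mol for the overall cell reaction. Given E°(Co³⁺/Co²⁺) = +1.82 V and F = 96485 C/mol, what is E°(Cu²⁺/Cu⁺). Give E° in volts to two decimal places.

E°cell = −ΔG°/(nF) = −(-160.2×10³)/((1)(96485)) = +1.660 V.
Since Co³⁺/Co²⁺ is the cathode and Cu²⁺/Cu⁺ the anode, E°cell = E°(Co³⁺/Co²⁺) − E°(Cu²⁺/Cu⁺).
So E°(Cu²⁺/Cu⁺) = E°(Co³⁺/Co²⁺) − E°cell = (+1.82) − (+1.660) = +0.16 V.

+0.16 V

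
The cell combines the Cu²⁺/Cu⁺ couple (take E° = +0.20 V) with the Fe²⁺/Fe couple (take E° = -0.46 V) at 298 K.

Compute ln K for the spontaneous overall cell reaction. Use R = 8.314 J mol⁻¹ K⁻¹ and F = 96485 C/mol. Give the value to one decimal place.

Cathode: Cu²⁺/Cu⁺; anode: Fe²⁺/Fe. E°cell = (+0.20) − (-0.46) = +0.66 V, with n = 2.
ΔG° = −nFE° = −RT ln K, so ln K = nFE°/(RT) = (2)(96485)(+0.66) / ((8.314)(298)) = 51.405.

51.4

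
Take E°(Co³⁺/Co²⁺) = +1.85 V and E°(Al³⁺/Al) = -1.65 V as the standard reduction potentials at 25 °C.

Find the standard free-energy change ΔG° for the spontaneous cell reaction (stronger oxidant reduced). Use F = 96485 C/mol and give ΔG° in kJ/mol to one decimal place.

-1013.1 kJ/mol

Co³⁺/Co²⁺ (E° = +1.85 V) is the cathode; Al³⁺/Al (E° = -1.65 V) is the anode, so E°cell = +3.50 V.
Balancing electrons gives n = 3 (lcm of 1 and 3).
ΔG° = −nFE° = −(3)(96485)(+3.50) = -1,013,092 J = -1013.1 kJ/mol.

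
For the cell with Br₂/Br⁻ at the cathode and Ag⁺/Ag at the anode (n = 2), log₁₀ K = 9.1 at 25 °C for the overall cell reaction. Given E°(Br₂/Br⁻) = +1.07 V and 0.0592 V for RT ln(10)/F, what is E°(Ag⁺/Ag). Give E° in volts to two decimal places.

E°cell = (0.0592/n)·log K = (0.0592/2)(9.1) = +0.269 V.
Since Br₂/Br⁻ is the cathode and Ag⁺/Ag the anode, E°cell = E°(Br₂/Br⁻) − E°(Ag⁺/Ag).
So E°(Ag⁺/Ag) = E°(Br₂/Br⁻) − E°cell = (+1.07) − (+0.269) = +0.80 V.

+0.80 V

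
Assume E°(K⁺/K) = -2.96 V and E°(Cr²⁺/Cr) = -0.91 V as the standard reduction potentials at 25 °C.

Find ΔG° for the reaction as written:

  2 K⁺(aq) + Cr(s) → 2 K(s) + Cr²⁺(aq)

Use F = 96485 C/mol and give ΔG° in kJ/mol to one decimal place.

+395.6 kJ/mol

As written, K⁺/K is reduced (cathode) and Cr²⁺/Cr is oxidised (anode), so E°cell = (-2.96) − (-0.91) = -2.05 V.
Balancing electrons gives n = 2.
ΔG° = −nFE° = −(2)(96485)(-2.05) = 395,588 J = +395.6 kJ/mol.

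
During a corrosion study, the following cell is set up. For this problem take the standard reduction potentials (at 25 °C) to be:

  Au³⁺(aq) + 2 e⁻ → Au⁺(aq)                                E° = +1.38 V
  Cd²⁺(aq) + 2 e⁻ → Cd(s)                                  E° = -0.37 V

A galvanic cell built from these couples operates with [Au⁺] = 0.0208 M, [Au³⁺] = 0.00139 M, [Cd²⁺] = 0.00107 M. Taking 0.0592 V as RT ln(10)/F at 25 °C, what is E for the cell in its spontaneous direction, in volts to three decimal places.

Au³⁺/Au⁺ is the cathode (higher E°), Cd²⁺/Cd the anode: E°cell = +1.38 − (-0.37) = +1.75 V, n = 2.
Overall: Au³⁺(aq) + Cd(s) → Au⁺(aq) + Cd²⁺(aq)
Q = [Au⁺]·[Cd²⁺] / ([Au³⁺]); log Q = -1.796.
E = E° − (0.0592/n) log Q = +1.75 − (0.0592/2)(-1.796) = +1.803 V.

+1.803 V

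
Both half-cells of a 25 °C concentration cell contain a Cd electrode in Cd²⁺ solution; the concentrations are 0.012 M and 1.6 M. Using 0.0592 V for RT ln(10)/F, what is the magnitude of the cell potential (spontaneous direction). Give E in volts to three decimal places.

For a concentration cell E°cell = 0. The 1.6 M side is the cathode (reduction is favoured where [Cd²⁺] is higher).
With n = 2, E = −(0.0592/2) log([Cd²⁺]ₐₙ/[Cd²⁺]꜀ₐₜ) = −(0.0592/2) log(0.012/1.6) = −(0.0592/2)(-2.125) = +0.063 V.

+0.063 V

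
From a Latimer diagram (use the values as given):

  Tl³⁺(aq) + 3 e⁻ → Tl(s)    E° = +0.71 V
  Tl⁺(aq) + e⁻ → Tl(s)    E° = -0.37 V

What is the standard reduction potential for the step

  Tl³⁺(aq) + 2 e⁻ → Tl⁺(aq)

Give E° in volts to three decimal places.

Sequential free energies add, so n₃E°₃ = n₁E°₁ + n₂E°₂.
With n₃ = 3, and the known step contributing 1×(-0.37) V, the unknown satisfies 2·E° = 3×(+0.71) − 1×(-0.37) = +2.500.
E° = +2.500 / 2 = +1.250 V.

+1.250 V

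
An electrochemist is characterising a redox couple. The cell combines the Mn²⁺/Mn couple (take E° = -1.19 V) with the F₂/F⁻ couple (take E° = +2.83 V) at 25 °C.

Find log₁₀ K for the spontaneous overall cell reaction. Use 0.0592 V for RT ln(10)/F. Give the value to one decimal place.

135.8

Cathode: F₂/F⁻; anode: Mn²⁺/Mn. E°cell = +4.02 V, n = 2.
log K = nE°cell / 0.0592 = (2)(+4.02) / 0.0592 = 135.8.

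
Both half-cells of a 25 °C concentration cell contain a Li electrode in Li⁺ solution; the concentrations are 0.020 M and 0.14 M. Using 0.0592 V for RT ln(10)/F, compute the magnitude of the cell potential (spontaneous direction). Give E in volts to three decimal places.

For a concentration cell E°cell = 0. The 0.14 M side is the cathode (reduction is favoured where [Li⁺] is higher).
With n = 1, E = −(0.0592/1) log([Li⁺]ₐₙ/[Li⁺]꜀ₐₜ) = −(0.0592/1) log(0.02/0.14) = −(0.0592/1)(-0.845) = +0.050 V.

+0.050 V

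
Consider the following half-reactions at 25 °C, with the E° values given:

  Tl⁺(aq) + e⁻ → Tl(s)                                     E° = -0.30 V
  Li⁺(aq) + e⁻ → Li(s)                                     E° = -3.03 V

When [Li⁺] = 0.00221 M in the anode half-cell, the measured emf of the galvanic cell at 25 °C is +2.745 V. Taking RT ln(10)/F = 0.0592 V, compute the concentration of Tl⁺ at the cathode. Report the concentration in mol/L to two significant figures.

Tl⁺/Tl is the cathode, Li⁺/Li the anode: E°cell = +2.73 V, n = 1.
Overall reaction: Tl⁺(aq) + Li(s) → Tl(s) + Li⁺(aq); Q = [Li⁺]^1/[Tl⁺]^1.
From E = E° − (0.0592/n) log Q: log Q = (E° − E)·n/0.0592 = (+2.73 − (+2.745))·1/0.0592 = -0.2534.
So 1·log[Tl⁺] = 1·log(0.00221) − log Q = -2.6556 − (-0.2534) = -2.4022; [Tl⁺] = 10^(-2.4022) ≈ 0.0040 M.

0.0040 M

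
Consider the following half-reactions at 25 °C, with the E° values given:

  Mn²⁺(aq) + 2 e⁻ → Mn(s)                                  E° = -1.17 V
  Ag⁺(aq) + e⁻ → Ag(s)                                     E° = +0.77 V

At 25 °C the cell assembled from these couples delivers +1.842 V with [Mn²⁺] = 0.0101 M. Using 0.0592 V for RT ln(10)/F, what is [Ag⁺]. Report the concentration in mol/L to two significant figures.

Ag⁺/Ag is the cathode, Mn²⁺/Mn the anode: E°cell = +1.94 V, n = 2.
Overall reaction: 2 Ag⁺(aq) + Mn(s) → 2 Ag(s) + Mn²⁺(aq); Q = [Mn²⁺]^1/[Ag⁺]^2.
From E = E° − (0.0592/n) log Q: log Q = (E° − E)·n/0.0592 = (+1.94 − (+1.842))·2/0.0592 = 3.3108.
So 2·log[Ag⁺] = 1·log(0.0101) − log Q = -1.9957 − (3.3108) = -5.3065; log[Ag⁺] = -5.3065 / 2 = -2.6532; [Ag⁺] = 10^(-2.6532) ≈ 0.0022 M.

0.0022 M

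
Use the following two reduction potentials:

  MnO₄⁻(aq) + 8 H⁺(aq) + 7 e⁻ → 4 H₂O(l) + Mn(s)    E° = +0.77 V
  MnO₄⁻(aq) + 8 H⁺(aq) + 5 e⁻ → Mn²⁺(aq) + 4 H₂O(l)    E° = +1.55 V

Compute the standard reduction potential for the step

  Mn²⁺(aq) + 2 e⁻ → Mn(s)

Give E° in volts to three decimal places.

-1.180 V

Sequential free energies add, so n₃E°₃ = n₁E°₁ + n₂E°₂.
With n₃ = 7, and the known step contributing 5×(+1.55) V, the unknown satisfies 2·E° = 7×(+0.77) − 5×(+1.55) = -2.360.
E° = -2.360 / 2 = -1.180 V.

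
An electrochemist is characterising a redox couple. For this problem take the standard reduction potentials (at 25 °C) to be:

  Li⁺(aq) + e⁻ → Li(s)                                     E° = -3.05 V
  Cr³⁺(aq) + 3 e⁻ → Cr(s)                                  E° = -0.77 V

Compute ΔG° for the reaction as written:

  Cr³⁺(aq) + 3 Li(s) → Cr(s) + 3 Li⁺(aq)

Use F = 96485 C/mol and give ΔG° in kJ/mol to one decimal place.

-660.0 kJ/mol

As written, Cr³⁺/Cr is reduced (cathode) and Li⁺/Li is oxidised (anode), so E°cell = (-0.77) − (-3.05) = +2.28 V.
Balancing electrons gives n = 3.
ΔG° = −nFE° = −(3)(96485)(+2.28) = -659,957 J = -660.0 kJ/mol.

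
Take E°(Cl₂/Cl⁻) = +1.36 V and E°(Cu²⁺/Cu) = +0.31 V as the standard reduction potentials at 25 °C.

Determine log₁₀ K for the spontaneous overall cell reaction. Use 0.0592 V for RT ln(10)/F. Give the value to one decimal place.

Cathode: Cl₂/Cl⁻; anode: Cu²⁺/Cu. E°cell = +1.05 V, n = 2.
log K = nE°cell / 0.0592 = (2)(+1.05) / 0.0592 = 35.5.

35.5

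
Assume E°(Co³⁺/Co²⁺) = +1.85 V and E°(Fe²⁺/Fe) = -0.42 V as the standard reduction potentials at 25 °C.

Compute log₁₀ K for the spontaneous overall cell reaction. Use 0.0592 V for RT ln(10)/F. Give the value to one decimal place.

76.7

Cathode: Co³⁺/Co²⁺; anode: Fe²⁺/Fe. E°cell = +2.27 V, n = 2.
log K = nE°cell / 0.0592 = (2)(+2.27) / 0.0592 = 76.7.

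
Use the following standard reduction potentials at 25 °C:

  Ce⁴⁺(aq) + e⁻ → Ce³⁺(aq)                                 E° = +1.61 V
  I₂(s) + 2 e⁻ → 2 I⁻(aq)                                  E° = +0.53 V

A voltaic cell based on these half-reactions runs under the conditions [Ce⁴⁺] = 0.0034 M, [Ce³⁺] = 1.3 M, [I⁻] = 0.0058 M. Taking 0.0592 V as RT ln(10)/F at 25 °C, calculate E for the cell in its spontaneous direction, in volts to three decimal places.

Ce⁴⁺/Ce³⁺ is the cathode (higher E°), I₂/I⁻ the anode: E°cell = +1.61 − (+0.53) = +1.08 V, n = 2.
Overall: 2 Ce⁴⁺(aq) + 2 I⁻(aq) → 2 Ce³⁺(aq) + I₂(s)
Q = [Ce³⁺]^2 / ([Ce⁴⁺]^2·[I⁻]^2); log Q = 9.638.
E = E° − (0.0592/n) log Q = +1.08 − (0.0592/2)(9.638) = +0.795 V.

+0.795 V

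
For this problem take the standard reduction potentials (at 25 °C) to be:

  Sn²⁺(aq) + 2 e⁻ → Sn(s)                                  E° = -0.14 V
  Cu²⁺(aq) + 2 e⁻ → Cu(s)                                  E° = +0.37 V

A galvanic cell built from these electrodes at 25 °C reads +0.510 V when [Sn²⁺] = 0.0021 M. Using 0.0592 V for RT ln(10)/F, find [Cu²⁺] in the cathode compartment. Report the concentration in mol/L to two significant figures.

Cu²⁺/Cu is the cathode, Sn²⁺/Sn the anode: E°cell = +0.51 V, n = 2.
Overall reaction: Cu²⁺(aq) + Sn(s) → Cu(s) + Sn²⁺(aq); Q = [Sn²⁺]^1/[Cu²⁺]^1.
From E = E° − (0.0592/n) log Q: log Q = (E° − E)·n/0.0592 = (+0.51 − (+0.510))·2/0.0592 = 0.0000.
So 1·log[Cu²⁺] = 1·log(0.0021) − log Q = -2.6778 − (0.0000) = -2.6778; [Cu²⁺] = 10^(-2.6778) ≈ 0.0021 M.

0.0021 M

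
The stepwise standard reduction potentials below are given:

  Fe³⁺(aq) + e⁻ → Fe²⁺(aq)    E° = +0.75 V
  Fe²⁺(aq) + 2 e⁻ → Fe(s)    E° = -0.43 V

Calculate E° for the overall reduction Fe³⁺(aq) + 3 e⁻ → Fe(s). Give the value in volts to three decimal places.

-0.037 V

Since ΔG° = −nFE° is additive over sequential reductions, n₃E°₃ = n₁E°₁ + n₂E°₂.
E°₃ = (1×+0.75 + 2×-0.43) / 3 = (-0.110) / 3 = -0.037 V.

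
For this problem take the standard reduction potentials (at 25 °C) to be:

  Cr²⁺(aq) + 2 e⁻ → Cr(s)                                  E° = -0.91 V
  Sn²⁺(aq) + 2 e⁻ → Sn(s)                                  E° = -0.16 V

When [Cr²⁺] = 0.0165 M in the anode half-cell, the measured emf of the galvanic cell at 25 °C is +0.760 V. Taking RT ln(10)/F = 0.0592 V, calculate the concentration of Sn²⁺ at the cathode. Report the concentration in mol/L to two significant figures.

Sn²⁺/Sn is the cathode, Cr²⁺/Cr the anode: E°cell = +0.75 V, n = 2.
Overall reaction: Sn²⁺(aq) + Cr(s) → Sn(s) + Cr²⁺(aq); Q = [Cr²⁺]^1/[Sn²⁺]^1.
From E = E° − (0.0592/n) log Q: log Q = (E° − E)·n/0.0592 = (+0.75 − (+0.760))·2/0.0592 = -0.3378.
So 1·log[Sn²⁺] = 1·log(0.0165) − log Q = -1.7825 − (-0.3378) = -1.4447; [Sn²⁺] = 10^(-1.4447) ≈ 0.036 M.

0.036 M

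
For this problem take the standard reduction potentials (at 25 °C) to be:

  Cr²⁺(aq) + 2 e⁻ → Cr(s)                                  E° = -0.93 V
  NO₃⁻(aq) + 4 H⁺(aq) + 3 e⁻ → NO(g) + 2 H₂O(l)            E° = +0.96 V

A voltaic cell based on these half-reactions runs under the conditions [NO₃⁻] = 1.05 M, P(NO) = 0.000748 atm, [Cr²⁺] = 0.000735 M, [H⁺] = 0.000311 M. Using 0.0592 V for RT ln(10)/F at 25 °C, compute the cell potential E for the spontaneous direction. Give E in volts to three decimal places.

NO₃⁻/NO is the cathode (higher E°), Cr²⁺/Cr the anode: E°cell = +0.96 − (-0.93) = +1.89 V, n = 6.
Overall: 2 NO₃⁻(aq) + 8 H⁺(aq) + 3 Cr(s) → 2 NO(g) + 4 H₂O(l) + 3 Cr²⁺(aq)
Q = P(NO)^2·[Cr²⁺]^3 / ([NO₃⁻]^2·[H⁺]^8); log Q = 12.362.
E = E° − (0.0592/n) log Q = +1.89 − (0.0592/6)(12.362) = +1.768 V.

+1.768 V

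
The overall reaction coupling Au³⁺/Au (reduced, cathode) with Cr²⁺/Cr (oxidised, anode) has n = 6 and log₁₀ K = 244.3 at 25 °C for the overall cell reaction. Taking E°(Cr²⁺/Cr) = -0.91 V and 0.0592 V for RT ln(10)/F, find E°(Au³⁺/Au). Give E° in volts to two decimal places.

E°cell = (0.0592/n)·log K = (0.0592/6)(244.3) = +2.410 V.
Since Au³⁺/Au is the cathode and Cr²⁺/Cr the anode, E°cell = E°(Au³⁺/Au) − E°(Cr²⁺/Cr).
So E°(Au³⁺/Au) = E°cell + E°(Cr²⁺/Cr) = +2.410 + (-0.91) = +1.50 V.

+1.50 V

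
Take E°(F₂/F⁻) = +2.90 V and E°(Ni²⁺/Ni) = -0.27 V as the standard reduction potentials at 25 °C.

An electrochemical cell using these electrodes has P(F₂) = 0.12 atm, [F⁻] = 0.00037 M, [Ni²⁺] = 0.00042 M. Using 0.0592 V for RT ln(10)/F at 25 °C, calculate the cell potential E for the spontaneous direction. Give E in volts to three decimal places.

+3.446 V

F₂/F⁻ is the cathode (higher E°), Ni²⁺/Ni the anode: E°cell = +2.90 − (-0.27) = +3.17 V, n = 2.
Overall: F₂(g) + Ni(s) → 2 F⁻(aq) + Ni²⁺(aq)
Q = [F⁻]^2·[Ni²⁺] / (P(F₂)); log Q = -9.320.
E = E° − (0.0592/n) log Q = +3.17 − (0.0592/2)(-9.320) = +3.446 V.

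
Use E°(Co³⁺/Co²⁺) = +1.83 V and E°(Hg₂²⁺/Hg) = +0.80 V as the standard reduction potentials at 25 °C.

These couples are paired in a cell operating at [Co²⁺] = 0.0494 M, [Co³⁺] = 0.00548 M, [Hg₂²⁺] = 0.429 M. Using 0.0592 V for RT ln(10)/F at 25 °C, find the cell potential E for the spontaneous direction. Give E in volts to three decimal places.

Co³⁺/Co²⁺ is the cathode (higher E°), Hg₂²⁺/Hg the anode: E°cell = +1.83 − (+0.80) = +1.03 V, n = 2.
Overall: 2 Co³⁺(aq) + 2 Hg(l) → 2 Co²⁺(aq) + Hg₂²⁺(aq)
Q = [Co²⁺]^2·[Hg₂²⁺] / ([Co³⁺]^2); log Q = 1.542.
E = E° − (0.0592/n) log Q = +1.03 − (0.0592/2)(1.542) = +0.984 V.

+0.984 V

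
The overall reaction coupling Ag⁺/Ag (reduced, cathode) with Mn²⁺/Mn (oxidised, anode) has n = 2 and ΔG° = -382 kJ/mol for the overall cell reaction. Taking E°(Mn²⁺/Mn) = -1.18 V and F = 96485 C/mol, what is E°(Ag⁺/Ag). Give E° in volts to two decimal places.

+0.80 V

E°cell = −ΔG°/(nF) = −(-382×10³)/((2)(96485)) = +1.980 V.
Since Ag⁺/Ag is the cathode and Mn²⁺/Mn the anode, E°cell = E°(Ag⁺/Ag) − E°(Mn²⁺/Mn).
So E°(Ag⁺/Ag) = E°cell + E°(Mn²⁺/Mn) = +1.980 + (-1.18) = +0.80 V.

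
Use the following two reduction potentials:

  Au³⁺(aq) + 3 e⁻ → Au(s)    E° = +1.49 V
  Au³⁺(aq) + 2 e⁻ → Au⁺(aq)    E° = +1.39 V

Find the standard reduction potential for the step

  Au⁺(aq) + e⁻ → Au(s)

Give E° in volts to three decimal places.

Sequential free energies add, so n₃E°₃ = n₁E°₁ + n₂E°₂.
With n₃ = 3, and the known step contributing 2×(+1.39) V, the unknown satisfies 1·E° = 3×(+1.49) − 2×(+1.39) = +1.690.
E° = +1.690 / 1 = +1.690 V.

+1.690 V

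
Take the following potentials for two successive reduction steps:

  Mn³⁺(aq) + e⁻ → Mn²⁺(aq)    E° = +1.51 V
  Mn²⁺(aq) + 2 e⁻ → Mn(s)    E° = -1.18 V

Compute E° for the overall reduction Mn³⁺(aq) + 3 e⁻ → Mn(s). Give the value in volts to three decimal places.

-0.283 V

Since ΔG° = −nFE° is additive over sequential reductions, n₃E°₃ = n₁E°₁ + n₂E°₂.
E°₃ = (1×+1.51 + 2×-1.18) / 3 = (-0.850) / 3 = -0.283 V.
Simply averaging or adding the two E° values would be wrong; the electron-weighted sum is required.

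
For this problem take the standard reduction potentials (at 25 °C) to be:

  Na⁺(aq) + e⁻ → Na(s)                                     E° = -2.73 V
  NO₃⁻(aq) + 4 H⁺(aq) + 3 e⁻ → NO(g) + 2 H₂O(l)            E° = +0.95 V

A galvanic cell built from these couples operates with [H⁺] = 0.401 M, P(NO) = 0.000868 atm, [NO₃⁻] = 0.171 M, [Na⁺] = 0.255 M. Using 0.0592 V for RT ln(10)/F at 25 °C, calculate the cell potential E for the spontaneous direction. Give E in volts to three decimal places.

NO₃⁻/NO is the cathode (higher E°), Na⁺/Na the anode: E°cell = +0.95 − (-2.73) = +3.68 V, n = 3.
Overall: NO₃⁻(aq) + 4 H⁺(aq) + 3 Na(s) → NO(g) + 2 H₂O(l) + 3 Na⁺(aq)
Q = P(NO)·[Na⁺]^3 / ([NO₃⁻]·[H⁺]^4); log Q = -2.487.
E = E° − (0.0592/n) log Q = +3.68 − (0.0592/3)(-2.487) = +3.729 V.

+3.729 V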